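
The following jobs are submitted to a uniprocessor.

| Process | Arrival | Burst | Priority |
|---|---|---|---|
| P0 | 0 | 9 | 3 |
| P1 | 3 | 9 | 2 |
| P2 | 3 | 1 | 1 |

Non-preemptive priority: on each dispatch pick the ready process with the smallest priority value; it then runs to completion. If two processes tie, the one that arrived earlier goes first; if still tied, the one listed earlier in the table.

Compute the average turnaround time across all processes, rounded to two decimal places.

10.67

Timeline: | P0 0-9 | P2 9-10 | P1 10-19 |
Completion: P0=9  P1=19  P2=10
Turnaround times: P0=9, P1=16, P2=7
Average turnaround = (9+16+7) / 3 = 32/3 = 10.67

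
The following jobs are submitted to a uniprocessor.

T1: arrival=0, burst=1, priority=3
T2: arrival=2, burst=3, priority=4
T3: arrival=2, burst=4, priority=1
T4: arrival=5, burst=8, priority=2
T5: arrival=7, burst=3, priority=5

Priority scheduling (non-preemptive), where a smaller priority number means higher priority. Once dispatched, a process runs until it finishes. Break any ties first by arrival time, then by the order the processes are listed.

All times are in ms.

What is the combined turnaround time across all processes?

Timeline: | T1 0-1 | idle 1-2 | T3 2-6 | T4 6-14 | T2 14-17 | T5 17-20 |
Completion: T1=1  T2=17  T3=6  T4=14  T5=20
Turnaround = completion − arrival: T1=1, T2=15, T3=4, T4=9, T5=13
Total turnaround = 1 + 15 + 4 + 9 + 13 = 42

42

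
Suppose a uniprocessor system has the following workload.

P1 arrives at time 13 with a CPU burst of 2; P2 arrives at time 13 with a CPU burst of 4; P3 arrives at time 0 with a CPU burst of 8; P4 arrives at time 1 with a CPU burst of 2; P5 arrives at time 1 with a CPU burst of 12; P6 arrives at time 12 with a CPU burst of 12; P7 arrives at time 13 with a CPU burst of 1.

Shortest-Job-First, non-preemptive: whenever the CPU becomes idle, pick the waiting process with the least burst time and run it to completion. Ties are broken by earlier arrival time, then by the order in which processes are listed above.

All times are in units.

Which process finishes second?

Timeline: | P3 0-8 | P4 8-10 | P5 10-22 | P7 22-23 | P1 23-25 | P2 25-29 | P6 29-41 |
Completion: P1=25  P2=29  P3=8  P4=10  P5=22  P6=41  P7=23
Turnaround (C−A): P1=12  P2=16  P3=8  P4=9  P5=21  P6=29  P7=10
Finish order: P3 → P4 → P5 → P7 → P1 → P2 → P6

P4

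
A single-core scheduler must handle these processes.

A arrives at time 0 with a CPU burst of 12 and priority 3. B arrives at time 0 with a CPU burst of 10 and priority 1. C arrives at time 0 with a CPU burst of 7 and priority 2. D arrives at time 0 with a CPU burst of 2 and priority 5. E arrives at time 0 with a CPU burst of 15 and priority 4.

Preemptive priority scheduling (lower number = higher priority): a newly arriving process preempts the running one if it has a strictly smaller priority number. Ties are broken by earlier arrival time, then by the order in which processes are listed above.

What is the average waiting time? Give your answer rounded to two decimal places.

20.00

Schedule: | B 0-10 | C 10-17 | A 17-29 | E 29-44 | D 44-46 |
Completion: A=29  B=10  C=17  D=46  E=44
Waiting times: A=17, B=0, C=10, D=44, E=29
Average waiting = (17+0+10+44+29) / 5 = 100/5 = 20.00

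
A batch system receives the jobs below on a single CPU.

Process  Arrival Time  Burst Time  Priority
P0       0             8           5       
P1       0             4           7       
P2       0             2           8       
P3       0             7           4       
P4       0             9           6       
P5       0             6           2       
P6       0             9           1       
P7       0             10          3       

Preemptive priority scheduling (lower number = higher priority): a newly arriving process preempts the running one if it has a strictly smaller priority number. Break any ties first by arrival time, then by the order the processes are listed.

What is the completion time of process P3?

Timeline: | P6 0-9 | P5 9-15 | P7 15-25 | P3 25-32 | P0 32-40 | P4 40-49 | P1 49-53 | P2 53-55 |
Completion: P0=40  P1=53  P2=55  P3=32  P4=49  P5=15  P6=9  P7=25
Turnaround (C−A): P0=40  P1=53  P2=55  P3=32  P4=49  P5=15  P6=9  P7=25

32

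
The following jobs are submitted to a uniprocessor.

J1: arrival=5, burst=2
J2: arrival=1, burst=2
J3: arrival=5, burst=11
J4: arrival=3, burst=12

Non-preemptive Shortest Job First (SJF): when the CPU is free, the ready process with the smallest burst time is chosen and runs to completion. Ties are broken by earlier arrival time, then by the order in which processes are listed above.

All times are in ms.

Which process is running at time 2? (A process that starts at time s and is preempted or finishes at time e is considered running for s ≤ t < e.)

J2

Gantt: | idle 0-1 | J2 1-3 | J4 3-15 | J1 15-17 | J3 17-28 |
Completion: J1=17  J2=3  J3=28  J4=15
Turnaround (C−A): J1=12  J2=2  J3=23  J4=12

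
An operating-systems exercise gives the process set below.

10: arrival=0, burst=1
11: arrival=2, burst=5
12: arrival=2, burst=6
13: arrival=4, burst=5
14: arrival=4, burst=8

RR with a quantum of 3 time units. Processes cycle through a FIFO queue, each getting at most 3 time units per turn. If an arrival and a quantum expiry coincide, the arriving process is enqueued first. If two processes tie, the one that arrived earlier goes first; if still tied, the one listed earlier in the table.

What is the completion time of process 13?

Timeline: | 10 0-1 | idle 1-2 | 11 2-5 | 12 5-8 | 13 8-11 | 14 11-14 | 11 14-16 | 12 16-19 | 13 19-21 | 14 21-26 |
Completion: 10=1  11=16  12=19  13=21  14=26
Turnaround (C−A): 10=1  11=14  12=17  13=17  14=22

21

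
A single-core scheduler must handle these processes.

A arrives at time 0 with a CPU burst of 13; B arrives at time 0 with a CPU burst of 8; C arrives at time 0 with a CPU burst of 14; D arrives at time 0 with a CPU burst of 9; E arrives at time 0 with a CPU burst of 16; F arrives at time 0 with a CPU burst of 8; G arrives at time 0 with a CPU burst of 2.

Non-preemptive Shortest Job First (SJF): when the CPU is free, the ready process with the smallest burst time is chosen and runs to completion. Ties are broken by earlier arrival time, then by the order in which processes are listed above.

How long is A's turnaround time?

Timeline: | G 0-2 | B 2-10 | F 10-18 | D 18-27 | A 27-40 | C 40-54 | E 54-70 |
Completion: A=40  B=10  C=54  D=27  E=70  F=18  G=2
Turnaround (C−A): A=40  B=10  C=54  D=27  E=70  F=18  G=2
Turnaround(A) = completion − arrival = 40 − 0 = 40

40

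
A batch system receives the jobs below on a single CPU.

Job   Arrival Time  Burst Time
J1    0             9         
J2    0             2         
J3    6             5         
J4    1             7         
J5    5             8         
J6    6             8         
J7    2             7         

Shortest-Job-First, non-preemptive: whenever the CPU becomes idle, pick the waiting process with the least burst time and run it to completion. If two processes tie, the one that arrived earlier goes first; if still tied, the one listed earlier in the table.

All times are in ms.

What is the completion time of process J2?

Timeline: | J2 0-2 | J4 2-9 | J3 9-14 | J7 14-21 | J5 21-29 | J6 29-37 | J1 37-46 |
Completion: J1=46  J2=2  J3=14  J4=9  J5=29  J6=37  J7=21

2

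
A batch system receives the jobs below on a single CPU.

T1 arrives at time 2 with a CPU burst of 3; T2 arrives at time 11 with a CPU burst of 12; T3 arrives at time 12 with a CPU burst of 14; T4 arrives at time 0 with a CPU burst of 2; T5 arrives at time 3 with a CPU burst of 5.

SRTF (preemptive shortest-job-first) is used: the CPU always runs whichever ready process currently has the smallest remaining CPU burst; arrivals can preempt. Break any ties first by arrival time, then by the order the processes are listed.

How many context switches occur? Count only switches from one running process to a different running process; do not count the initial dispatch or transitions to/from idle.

3

Timeline: | T4 0-2 | T1 2-5 | T5 5-10 | idle 10-11 | T2 11-23 | T3 23-37 |
Completion: T1=5  T2=23  T3=37  T4=2  T5=10
Turnaround (C−A): T1=3  T2=12  T3=25  T4=2  T5=7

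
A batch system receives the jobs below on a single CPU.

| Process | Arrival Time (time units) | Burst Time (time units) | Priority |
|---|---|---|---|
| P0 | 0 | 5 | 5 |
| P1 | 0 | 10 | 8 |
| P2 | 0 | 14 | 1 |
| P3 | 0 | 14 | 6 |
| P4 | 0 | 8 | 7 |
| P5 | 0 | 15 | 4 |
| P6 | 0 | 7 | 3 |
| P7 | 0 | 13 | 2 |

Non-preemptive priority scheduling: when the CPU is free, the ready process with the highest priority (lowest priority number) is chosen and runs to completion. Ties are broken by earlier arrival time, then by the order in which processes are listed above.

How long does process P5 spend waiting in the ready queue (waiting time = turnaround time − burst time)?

34

Schedule: | P2 0-14 | P7 14-27 | P6 27-34 | P5 34-49 | P0 49-54 | P3 54-68 | P4 68-76 | P1 76-86 |
Completion: P0=54  P1=86  P2=14  P3=68  P4=76  P5=49  P6=34  P7=27
Waiting(P5) = turnaround − burst = 49 − 15 = 34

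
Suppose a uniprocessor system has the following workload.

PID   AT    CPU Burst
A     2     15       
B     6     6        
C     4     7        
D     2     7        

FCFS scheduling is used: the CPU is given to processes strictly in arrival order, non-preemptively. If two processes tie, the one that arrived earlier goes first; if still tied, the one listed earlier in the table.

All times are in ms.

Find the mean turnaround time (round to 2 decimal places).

23.75

Timeline: | idle 0-2 | A 2-17 | D 17-24 | C 24-31 | B 31-37 |
Completion: A=17  B=37  C=31  D=24
Turnaround times: A=15, B=31, C=27, D=22
Average turnaround = (15+31+27+22) / 4 = 95/4 = 23.75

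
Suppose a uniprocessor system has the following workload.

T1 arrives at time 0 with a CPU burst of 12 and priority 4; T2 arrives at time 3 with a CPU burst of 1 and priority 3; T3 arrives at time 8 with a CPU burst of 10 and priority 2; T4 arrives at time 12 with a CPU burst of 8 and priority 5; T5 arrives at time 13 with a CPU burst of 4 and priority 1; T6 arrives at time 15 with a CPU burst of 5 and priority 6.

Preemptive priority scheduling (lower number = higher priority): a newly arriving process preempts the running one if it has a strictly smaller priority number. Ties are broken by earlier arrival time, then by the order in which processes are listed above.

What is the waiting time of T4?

15

Gantt: | T1 0-3 | T2 3-4 | T1 4-8 | T3 8-13 | T5 13-17 | T3 17-22 | T1 22-27 | T4 27-35 | T6 35-40 |
Completion: T1=27  T2=4  T3=22  T4=35  T5=17  T6=40
Waiting(T4) = turnaround − burst = 23 − 8 = 15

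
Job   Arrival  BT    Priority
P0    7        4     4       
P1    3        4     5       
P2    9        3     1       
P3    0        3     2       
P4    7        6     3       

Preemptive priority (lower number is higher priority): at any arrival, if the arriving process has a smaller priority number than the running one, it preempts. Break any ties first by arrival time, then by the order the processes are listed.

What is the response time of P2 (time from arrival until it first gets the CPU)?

0

Schedule: | P3 0-3 | P1 3-7 | P4 7-9 | P2 9-12 | P4 12-16 | P0 16-20 |
Completion: P0=20  P1=7  P2=12  P3=3  P4=16
Response(P2) = first start − arrival = 9 − 9 = 0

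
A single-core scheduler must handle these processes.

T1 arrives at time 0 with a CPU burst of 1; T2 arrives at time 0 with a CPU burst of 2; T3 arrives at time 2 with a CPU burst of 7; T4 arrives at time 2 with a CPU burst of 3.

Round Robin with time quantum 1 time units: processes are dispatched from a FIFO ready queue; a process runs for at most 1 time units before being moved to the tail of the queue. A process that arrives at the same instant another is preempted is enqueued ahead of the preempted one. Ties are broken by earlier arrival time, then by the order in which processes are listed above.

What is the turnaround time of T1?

Timeline: | T1 0-1 | T2 1-2 | T3 2-3 | T4 3-4 | T2 4-5 | T3 5-6 | T4 6-7 | T3 7-8 | T4 8-9 | T3 9-13 |
Completion: T1=1  T2=5  T3=13  T4=9
Turnaround (C−A): T1=1  T2=5  T3=11  T4=7
Turnaround(T1) = completion − arrival = 1 − 0 = 1

1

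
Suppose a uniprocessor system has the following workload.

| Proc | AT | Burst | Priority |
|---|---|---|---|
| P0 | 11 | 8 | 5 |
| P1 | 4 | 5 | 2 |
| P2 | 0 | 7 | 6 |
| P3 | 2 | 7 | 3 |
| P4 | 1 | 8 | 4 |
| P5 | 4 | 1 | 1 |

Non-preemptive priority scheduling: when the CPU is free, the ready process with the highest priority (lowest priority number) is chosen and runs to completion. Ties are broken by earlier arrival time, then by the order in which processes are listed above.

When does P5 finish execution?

8

Schedule: | P2 0-7 | P5 7-8 | P1 8-13 | P3 13-20 | P4 20-28 | P0 28-36 |
Completion: P0=36  P1=13  P2=7  P3=20  P4=28  P5=8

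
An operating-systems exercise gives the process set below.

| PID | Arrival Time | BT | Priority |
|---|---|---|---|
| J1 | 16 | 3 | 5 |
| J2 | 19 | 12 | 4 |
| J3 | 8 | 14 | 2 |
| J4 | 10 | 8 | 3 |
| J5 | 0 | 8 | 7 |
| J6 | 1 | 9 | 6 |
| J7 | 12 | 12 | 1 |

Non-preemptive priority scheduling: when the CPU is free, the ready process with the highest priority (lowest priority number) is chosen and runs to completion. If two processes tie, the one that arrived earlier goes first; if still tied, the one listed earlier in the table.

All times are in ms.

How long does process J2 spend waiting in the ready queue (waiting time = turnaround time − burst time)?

23

Gantt: | J5 0-8 | J3 8-22 | J7 22-34 | J4 34-42 | J2 42-54 | J1 54-57 | J6 57-66 |
Completion: J1=57  J2=54  J3=22  J4=42  J5=8  J6=66  J7=34
Waiting(J2) = turnaround − burst = 35 − 12 = 23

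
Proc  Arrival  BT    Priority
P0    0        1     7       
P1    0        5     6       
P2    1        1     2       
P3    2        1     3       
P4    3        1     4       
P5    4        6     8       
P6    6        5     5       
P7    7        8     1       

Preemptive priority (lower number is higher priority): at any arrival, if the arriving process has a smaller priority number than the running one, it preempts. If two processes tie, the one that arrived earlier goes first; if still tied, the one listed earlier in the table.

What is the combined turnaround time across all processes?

Schedule: | P1 0-1 | P2 1-2 | P3 2-3 | P4 3-4 | P1 4-6 | P6 6-7 | P7 7-15 | P6 15-19 | P1 19-21 | P0 21-22 | P5 22-28 |
Completion: P0=22  P1=21  P2=2  P3=3  P4=4  P5=28  P6=19  P7=15
Turnaround = completion − arrival: P0=22, P1=21, P2=1, P3=1, P4=1, P5=24, P6=13, P7=8
Total turnaround = 22 + 21 + 1 + 1 + 1 + 24 + 13 + 8 = 91

91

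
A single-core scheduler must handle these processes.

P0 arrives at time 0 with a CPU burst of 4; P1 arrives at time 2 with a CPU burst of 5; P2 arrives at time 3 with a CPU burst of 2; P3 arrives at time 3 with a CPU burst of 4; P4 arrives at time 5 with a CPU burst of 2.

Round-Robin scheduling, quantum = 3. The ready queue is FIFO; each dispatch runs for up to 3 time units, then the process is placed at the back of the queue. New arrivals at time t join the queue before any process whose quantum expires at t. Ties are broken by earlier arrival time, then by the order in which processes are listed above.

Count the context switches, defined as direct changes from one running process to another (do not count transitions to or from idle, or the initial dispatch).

Schedule: | P0 0-3 | P1 3-6 | P2 6-8 | P3 8-11 | P0 11-12 | P4 12-14 | P1 14-16 | P3 16-17 |
Completion: P0=12  P1=16  P2=8  P3=17  P4=14
Turnaround (C−A): P0=12  P1=14  P2=5  P3=14  P4=9

7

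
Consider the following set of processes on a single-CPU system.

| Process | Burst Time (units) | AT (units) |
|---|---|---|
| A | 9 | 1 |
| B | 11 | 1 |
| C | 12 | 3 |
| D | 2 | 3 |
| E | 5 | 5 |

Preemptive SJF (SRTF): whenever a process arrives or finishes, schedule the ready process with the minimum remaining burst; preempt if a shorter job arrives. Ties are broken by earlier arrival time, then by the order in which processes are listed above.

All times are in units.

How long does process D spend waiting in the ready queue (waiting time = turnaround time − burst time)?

0

Schedule: | idle 0-1 | A 1-3 | D 3-5 | E 5-10 | A 10-17 | B 17-28 | C 28-40 |
Completion: A=17  B=28  C=40  D=5  E=10
Turnaround (C−A): A=16  B=27  C=37  D=2  E=5
Waiting(D) = turnaround − burst = 2 − 2 = 0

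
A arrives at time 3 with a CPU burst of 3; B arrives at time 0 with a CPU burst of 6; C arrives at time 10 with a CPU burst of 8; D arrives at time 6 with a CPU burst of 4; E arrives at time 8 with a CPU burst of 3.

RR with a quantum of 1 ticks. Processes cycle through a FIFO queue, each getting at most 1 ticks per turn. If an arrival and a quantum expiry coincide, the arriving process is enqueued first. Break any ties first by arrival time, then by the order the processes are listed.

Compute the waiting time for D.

Schedule: | B 0-3 | A 3-4 | B 4-5 | A 5-6 | B 6-7 | D 7-8 | A 8-9 | B 9-10 | E 10-11 | D 11-12 | C 12-13 | E 13-14 | D 14-15 | C 15-16 | E 16-17 | D 17-18 | C 18-24 |
Completion: A=9  B=10  C=24  D=18  E=17
Turnaround (C−A): A=6  B=10  C=14  D=12  E=9
Waiting(D) = turnaround − burst = 12 − 4 = 8

8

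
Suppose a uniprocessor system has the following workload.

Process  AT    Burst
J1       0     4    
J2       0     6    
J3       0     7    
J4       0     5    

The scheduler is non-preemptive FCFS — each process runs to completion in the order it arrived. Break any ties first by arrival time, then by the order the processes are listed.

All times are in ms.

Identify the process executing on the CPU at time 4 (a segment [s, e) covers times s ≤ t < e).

Schedule: | J1 0-4 | J2 4-10 | J3 10-17 | J4 17-22 |
Completion: J1=4  J2=10  J3=17  J4=22
Turnaround (C−A): J1=4  J2=10  J3=17  J4=22

J2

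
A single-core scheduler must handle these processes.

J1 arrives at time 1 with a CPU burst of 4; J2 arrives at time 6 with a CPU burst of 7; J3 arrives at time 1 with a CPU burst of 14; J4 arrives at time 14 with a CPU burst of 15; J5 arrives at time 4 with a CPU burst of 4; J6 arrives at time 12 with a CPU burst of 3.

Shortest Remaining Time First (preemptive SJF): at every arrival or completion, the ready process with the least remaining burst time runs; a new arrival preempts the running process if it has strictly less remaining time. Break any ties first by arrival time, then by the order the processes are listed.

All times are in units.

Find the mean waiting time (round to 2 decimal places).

7.33

Gantt: | idle 0-1 | J1 1-5 | J5 5-9 | J2 9-12 | J6 12-15 | J2 15-19 | J3 19-33 | J4 33-48 |
Completion: J1=5  J2=19  J3=33  J4=48  J5=9  J6=15
Waiting times: J1=0, J2=6, J3=18, J4=19, J5=1, J6=0
Average waiting = (0+6+18+19+1+0) / 6 = 44/6 = 7.33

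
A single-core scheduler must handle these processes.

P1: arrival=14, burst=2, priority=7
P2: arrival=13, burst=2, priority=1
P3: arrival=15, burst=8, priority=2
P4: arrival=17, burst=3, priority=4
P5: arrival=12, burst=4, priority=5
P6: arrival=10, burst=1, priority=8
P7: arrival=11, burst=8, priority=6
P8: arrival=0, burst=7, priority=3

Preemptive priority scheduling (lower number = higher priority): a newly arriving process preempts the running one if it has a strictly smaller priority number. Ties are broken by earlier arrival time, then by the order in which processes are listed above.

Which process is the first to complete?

Schedule: | P8 0-7 | idle 7-10 | P6 10-11 | P7 11-12 | P5 12-13 | P2 13-15 | P3 15-23 | P4 23-26 | P5 26-29 | P7 29-36 | P1 36-38 |
Completion: P1=38  P2=15  P3=23  P4=26  P5=29  P6=11  P7=36  P8=7
Finish order: P8 → P6 → P2 → P3 → P4 → P5 → P7 → P1

P8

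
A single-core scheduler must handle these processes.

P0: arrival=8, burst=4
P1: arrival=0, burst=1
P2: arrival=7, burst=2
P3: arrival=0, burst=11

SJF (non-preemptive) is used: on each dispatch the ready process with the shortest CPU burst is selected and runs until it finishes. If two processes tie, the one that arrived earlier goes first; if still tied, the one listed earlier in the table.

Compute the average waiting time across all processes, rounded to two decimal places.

3.00

Timeline: | P1 0-1 | P3 1-12 | P2 12-14 | P0 14-18 |
Completion: P0=18  P1=1  P2=14  P3=12
Turnaround (C−A): P0=10  P1=1  P2=7  P3=12
Waiting times: P0=6, P1=0, P2=5, P3=1
Average waiting = (6+0+5+1) / 4 = 12/4 = 3.00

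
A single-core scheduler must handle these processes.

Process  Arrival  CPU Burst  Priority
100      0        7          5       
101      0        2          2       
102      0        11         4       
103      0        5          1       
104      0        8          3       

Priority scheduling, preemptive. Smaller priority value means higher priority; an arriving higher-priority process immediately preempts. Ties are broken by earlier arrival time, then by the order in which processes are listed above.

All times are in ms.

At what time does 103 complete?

Schedule: | 103 0-5 | 101 5-7 | 104 7-15 | 102 15-26 | 100 26-33 |
Completion: 100=33  101=7  102=26  103=5  104=15
Turnaround (C−A): 100=33  101=7  102=26  103=5  104=15

5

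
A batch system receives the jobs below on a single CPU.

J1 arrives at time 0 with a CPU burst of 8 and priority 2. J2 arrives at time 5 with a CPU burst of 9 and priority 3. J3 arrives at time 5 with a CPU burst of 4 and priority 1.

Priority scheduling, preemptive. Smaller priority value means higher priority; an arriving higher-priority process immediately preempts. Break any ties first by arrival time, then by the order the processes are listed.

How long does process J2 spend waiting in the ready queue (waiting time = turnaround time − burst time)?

Schedule: | J1 0-5 | J3 5-9 | J1 9-12 | J2 12-21 |
Completion: J1=12  J2=21  J3=9
Waiting(J2) = turnaround − burst = 16 − 9 = 7

7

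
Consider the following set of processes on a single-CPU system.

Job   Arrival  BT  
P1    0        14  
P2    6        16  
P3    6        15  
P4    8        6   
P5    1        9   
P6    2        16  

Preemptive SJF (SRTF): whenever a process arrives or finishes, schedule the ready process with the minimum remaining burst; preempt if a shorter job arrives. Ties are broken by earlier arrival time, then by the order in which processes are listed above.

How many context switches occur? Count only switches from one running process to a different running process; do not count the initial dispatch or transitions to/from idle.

Timeline: | P1 0-1 | P5 1-10 | P4 10-16 | P1 16-29 | P3 29-44 | P6 44-60 | P2 60-76 |
Completion: P1=29  P2=76  P3=44  P4=16  P5=10  P6=60
Turnaround (C−A): P1=29  P2=70  P3=38  P4=8  P5=9  P6=58

6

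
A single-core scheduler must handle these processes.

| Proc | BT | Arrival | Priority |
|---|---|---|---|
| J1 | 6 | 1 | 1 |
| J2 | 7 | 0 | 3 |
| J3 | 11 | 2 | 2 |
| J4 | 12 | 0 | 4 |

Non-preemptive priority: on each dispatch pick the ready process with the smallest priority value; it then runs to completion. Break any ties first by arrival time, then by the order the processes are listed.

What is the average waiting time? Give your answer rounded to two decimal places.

Schedule: | J2 0-7 | J1 7-13 | J3 13-24 | J4 24-36 |
Completion: J1=13  J2=7  J3=24  J4=36
Turnaround (C−A): J1=12  J2=7  J3=22  J4=36
Waiting times: J1=6, J2=0, J3=11, J4=24
Average waiting = (6+0+11+24) / 4 = 41/4 = 10.25

10.25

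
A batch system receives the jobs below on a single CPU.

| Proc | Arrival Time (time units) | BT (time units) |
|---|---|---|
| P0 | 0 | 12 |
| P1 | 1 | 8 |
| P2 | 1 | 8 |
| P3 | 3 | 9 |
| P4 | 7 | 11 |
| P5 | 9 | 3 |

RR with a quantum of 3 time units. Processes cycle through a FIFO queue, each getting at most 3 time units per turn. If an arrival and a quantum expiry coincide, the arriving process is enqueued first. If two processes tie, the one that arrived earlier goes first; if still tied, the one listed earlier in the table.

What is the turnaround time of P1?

34

Schedule: | P0 0-3 | P1 3-6 | P2 6-9 | P3 9-12 | P0 12-15 | P1 15-18 | P4 18-21 | P5 21-24 | P2 24-27 | P3 27-30 | P0 30-33 | P1 33-35 | P4 35-38 | P2 38-40 | P3 40-43 | P0 43-46 | P4 46-51 |
Completion: P0=46  P1=35  P2=40  P3=43  P4=51  P5=24
Turnaround(P1) = completion − arrival = 35 − 1 = 34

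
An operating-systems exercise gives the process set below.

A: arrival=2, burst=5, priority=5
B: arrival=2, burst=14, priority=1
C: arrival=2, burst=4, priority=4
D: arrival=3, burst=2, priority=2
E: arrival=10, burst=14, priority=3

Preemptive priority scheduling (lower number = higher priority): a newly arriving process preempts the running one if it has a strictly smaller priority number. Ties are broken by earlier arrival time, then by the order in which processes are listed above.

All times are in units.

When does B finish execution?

Timeline: | idle 0-2 | B 2-16 | D 16-18 | E 18-32 | C 32-36 | A 36-41 |
Completion: A=41  B=16  C=36  D=18  E=32

16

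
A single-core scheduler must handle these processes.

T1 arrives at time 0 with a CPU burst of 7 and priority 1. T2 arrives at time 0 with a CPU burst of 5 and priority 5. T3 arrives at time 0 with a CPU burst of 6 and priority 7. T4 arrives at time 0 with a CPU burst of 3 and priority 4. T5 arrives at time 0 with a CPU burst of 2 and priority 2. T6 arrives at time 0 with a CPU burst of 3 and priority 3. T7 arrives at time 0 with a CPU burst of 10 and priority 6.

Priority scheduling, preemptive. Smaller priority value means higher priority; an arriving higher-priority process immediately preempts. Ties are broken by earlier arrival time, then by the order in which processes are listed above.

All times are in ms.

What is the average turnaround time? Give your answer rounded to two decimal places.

18.43

Gantt: | T1 0-7 | T5 7-9 | T6 9-12 | T4 12-15 | T2 15-20 | T7 20-30 | T3 30-36 |
Completion: T1=7  T2=20  T3=36  T4=15  T5=9  T6=12  T7=30
Turnaround times: T1=7, T2=20, T3=36, T4=15, T5=9, T6=12, T7=30
Average turnaround = (7+20+36+15+9+12+30) / 7 = 129/7 = 18.43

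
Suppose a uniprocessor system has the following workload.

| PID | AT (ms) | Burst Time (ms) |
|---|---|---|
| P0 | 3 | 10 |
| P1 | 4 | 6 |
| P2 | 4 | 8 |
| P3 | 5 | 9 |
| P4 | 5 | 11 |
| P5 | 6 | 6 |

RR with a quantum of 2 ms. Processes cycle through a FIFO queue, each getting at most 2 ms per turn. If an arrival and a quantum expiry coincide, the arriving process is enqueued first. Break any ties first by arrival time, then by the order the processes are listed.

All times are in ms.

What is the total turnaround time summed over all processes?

Gantt: | idle 0-3 | P0 3-5 | P1 5-7 | P2 7-9 | P3 9-11 | P4 11-13 | P0 13-15 | P5 15-17 | P1 17-19 | P2 19-21 | P3 21-23 | P4 23-25 | P0 25-27 | P5 27-29 | P1 29-31 | P2 31-33 | P3 33-35 | P4 35-37 | P0 37-39 | P5 39-41 | P2 41-43 | P3 43-45 | P4 45-47 | P0 47-49 | P3 49-50 | P4 50-53 |
Completion: P0=49  P1=31  P2=43  P3=50  P4=53  P5=41
Turnaround (C−A): P0=46  P1=27  P2=39  P3=45  P4=48  P5=35
Turnaround = completion − arrival: P0=46, P1=27, P2=39, P3=45, P4=48, P5=35
Total turnaround = 46 + 27 + 39 + 45 + 48 + 35 = 240

240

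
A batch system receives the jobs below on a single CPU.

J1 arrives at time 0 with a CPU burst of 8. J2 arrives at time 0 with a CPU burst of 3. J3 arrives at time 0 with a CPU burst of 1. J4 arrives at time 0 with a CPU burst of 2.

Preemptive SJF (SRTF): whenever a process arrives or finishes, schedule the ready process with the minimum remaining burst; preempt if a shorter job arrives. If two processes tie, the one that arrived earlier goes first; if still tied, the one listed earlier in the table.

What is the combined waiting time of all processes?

Schedule: | J3 0-1 | J4 1-3 | J2 3-6 | J1 6-14 |
Completion: J1=14  J2=6  J3=1  J4=3
Turnaround (C−A): J1=14  J2=6  J3=1  J4=3
Waiting = turnaround − burst: J1=6, J2=3, J3=0, J4=1
Total waiting = 6 + 3 + 0 + 1 = 10

10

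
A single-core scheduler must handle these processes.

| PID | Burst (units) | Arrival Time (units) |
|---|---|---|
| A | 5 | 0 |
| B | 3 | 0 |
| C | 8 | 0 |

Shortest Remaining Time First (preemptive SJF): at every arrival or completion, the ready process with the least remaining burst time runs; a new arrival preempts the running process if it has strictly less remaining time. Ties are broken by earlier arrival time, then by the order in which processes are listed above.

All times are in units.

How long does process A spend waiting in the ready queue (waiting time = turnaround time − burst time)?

3

Schedule: | B 0-3 | A 3-8 | C 8-16 |
Completion: A=8  B=3  C=16
Turnaround (C−A): A=8  B=3  C=16
Waiting(A) = turnaround − burst = 8 − 5 = 3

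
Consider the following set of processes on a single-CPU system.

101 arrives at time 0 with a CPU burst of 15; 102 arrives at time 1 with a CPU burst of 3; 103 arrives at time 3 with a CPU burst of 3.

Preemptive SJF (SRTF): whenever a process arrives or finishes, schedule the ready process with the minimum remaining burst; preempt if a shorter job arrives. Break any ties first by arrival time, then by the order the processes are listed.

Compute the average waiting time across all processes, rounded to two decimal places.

Gantt: | 101 0-1 | 102 1-4 | 103 4-7 | 101 7-21 |
Completion: 101=21  102=4  103=7
Turnaround (C−A): 101=21  102=3  103=4
Waiting times: 101=6, 102=0, 103=1
Average waiting = (6+0+1) / 3 = 7/3 = 2.33

2.33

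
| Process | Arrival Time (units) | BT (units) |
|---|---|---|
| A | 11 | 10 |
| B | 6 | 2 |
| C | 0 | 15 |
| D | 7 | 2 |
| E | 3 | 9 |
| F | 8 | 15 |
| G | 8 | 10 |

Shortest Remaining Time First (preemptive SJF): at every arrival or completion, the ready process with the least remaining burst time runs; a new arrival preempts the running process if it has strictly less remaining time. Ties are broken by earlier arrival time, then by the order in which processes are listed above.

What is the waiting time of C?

33

Timeline: | C 0-3 | E 3-6 | B 6-8 | D 8-10 | E 10-16 | G 16-26 | A 26-36 | C 36-48 | F 48-63 |
Completion: A=36  B=8  C=48  D=10  E=16  F=63  G=26
Turnaround (C−A): A=25  B=2  C=48  D=3  E=13  F=55  G=18
Waiting(C) = turnaround − burst = 48 − 15 = 33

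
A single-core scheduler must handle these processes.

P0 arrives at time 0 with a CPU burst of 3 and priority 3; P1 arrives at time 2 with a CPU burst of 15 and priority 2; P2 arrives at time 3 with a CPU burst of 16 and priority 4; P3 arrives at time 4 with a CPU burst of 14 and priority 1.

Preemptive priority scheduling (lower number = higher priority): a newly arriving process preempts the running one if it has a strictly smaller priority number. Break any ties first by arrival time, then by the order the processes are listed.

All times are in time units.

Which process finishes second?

P1

Schedule: | P0 0-2 | P1 2-4 | P3 4-18 | P1 18-31 | P0 31-32 | P2 32-48 |
Completion: P0=32  P1=31  P2=48  P3=18
Turnaround (C−A): P0=32  P1=29  P2=45  P3=14
Finish order: P3 → P1 → P0 → P2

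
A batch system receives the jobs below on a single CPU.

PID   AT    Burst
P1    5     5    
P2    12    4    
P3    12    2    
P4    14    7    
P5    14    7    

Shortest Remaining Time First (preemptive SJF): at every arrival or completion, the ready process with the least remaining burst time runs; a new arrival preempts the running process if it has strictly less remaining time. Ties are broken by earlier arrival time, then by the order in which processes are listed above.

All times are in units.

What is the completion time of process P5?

32

Gantt: | idle 0-5 | P1 5-10 | idle 10-12 | P3 12-14 | P2 14-18 | P4 18-25 | P5 25-32 |
Completion: P1=10  P2=18  P3=14  P4=25  P5=32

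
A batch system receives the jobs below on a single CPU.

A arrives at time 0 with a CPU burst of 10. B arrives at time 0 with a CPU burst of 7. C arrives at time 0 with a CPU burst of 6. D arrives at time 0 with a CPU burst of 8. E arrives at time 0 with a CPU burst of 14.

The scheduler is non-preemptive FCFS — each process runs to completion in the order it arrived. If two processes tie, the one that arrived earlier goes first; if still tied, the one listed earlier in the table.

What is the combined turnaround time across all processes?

126

Timeline: | A 0-10 | B 10-17 | C 17-23 | D 23-31 | E 31-45 |
Completion: A=10  B=17  C=23  D=31  E=45
Turnaround = completion − arrival: A=10, B=17, C=23, D=31, E=45
Total turnaround = 10 + 17 + 23 + 31 + 45 = 126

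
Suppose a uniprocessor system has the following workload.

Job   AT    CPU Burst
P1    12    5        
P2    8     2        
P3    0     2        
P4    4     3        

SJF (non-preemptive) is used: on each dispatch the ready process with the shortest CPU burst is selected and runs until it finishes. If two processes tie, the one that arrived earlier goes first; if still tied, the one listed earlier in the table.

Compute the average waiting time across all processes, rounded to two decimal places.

Gantt: | P3 0-2 | idle 2-4 | P4 4-7 | idle 7-8 | P2 8-10 | idle 10-12 | P1 12-17 |
Completion: P1=17  P2=10  P3=2  P4=7
Turnaround (C−A): P1=5  P2=2  P3=2  P4=3
Waiting times: P1=0, P2=0, P3=0, P4=0
Average waiting = (0+0+0+0) / 4 = 0/4 = 0.00

0.00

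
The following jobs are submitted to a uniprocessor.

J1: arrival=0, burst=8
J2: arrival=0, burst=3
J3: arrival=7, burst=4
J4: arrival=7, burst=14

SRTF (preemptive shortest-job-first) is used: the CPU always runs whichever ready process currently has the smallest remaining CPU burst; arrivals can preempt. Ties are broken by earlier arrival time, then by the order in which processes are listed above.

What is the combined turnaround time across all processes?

Gantt: | J2 0-3 | J1 3-11 | J3 11-15 | J4 15-29 |
Completion: J1=11  J2=3  J3=15  J4=29
Turnaround (C−A): J1=11  J2=3  J3=8  J4=22
Turnaround = completion − arrival: J1=11, J2=3, J3=8, J4=22
Total turnaround = 11 + 3 + 8 + 22 = 44

44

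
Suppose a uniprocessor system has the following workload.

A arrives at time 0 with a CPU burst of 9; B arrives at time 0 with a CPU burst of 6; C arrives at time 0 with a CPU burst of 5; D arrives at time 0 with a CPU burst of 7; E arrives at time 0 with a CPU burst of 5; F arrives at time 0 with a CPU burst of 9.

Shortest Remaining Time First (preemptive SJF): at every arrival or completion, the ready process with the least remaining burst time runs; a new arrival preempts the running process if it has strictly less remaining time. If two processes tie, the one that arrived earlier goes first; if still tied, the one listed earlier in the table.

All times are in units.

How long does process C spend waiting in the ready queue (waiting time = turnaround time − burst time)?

Schedule: | C 0-5 | E 5-10 | B 10-16 | D 16-23 | A 23-32 | F 32-41 |
Completion: A=32  B=16  C=5  D=23  E=10  F=41
Turnaround (C−A): A=32  B=16  C=5  D=23  E=10  F=41
Waiting(C) = turnaround − burst = 5 − 5 = 0

0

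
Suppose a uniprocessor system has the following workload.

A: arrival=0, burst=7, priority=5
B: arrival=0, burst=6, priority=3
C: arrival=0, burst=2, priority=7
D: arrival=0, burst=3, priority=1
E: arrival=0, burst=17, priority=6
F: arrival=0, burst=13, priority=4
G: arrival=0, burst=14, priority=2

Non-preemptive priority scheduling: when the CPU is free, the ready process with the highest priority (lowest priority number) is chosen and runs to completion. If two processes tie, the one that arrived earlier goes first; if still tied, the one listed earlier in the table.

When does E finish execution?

60

Gantt: | D 0-3 | G 3-17 | B 17-23 | F 23-36 | A 36-43 | E 43-60 | C 60-62 |
Completion: A=43  B=23  C=62  D=3  E=60  F=36  G=17
Turnaround (C−A): A=43  B=23  C=62  D=3  E=60  F=36  G=17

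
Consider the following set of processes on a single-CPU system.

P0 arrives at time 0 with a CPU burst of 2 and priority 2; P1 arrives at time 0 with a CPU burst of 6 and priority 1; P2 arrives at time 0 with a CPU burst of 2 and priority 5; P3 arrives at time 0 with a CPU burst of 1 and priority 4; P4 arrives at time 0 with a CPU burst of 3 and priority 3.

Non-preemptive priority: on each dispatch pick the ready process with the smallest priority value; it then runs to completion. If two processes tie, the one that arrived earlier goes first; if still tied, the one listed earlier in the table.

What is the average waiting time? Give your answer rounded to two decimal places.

7.40

Schedule: | P1 0-6 | P0 6-8 | P4 8-11 | P3 11-12 | P2 12-14 |
Completion: P0=8  P1=6  P2=14  P3=12  P4=11
Waiting times: P0=6, P1=0, P2=12, P3=11, P4=8
Average waiting = (6+0+12+11+8) / 5 = 37/5 = 7.40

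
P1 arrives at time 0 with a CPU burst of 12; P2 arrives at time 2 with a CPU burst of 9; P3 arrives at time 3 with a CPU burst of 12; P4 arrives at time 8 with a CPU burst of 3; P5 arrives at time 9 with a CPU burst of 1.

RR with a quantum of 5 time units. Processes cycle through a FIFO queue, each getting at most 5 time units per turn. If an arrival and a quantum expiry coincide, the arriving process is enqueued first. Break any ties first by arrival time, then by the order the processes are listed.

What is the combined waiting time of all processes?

88

Schedule: | P1 0-5 | P2 5-10 | P3 10-15 | P1 15-20 | P4 20-23 | P5 23-24 | P2 24-28 | P3 28-33 | P1 33-35 | P3 35-37 |
Completion: P1=35  P2=28  P3=37  P4=23  P5=24
Turnaround (C−A): P1=35  P2=26  P3=34  P4=15  P5=15
Waiting = turnaround − burst: P1=23, P2=17, P3=22, P4=12, P5=14
Total waiting = 23 + 17 + 22 + 12 + 14 = 88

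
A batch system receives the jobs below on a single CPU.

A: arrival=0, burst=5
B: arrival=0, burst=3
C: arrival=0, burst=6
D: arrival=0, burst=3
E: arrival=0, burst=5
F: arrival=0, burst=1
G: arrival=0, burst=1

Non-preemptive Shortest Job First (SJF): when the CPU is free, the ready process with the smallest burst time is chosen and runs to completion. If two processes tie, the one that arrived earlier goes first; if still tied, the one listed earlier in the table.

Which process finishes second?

G

Schedule: | F 0-1 | G 1-2 | B 2-5 | D 5-8 | A 8-13 | E 13-18 | C 18-24 |
Completion: A=13  B=5  C=24  D=8  E=18  F=1  G=2
Turnaround (C−A): A=13  B=5  C=24  D=8  E=18  F=1  G=2
Finish order: F → G → B → D → A → E → C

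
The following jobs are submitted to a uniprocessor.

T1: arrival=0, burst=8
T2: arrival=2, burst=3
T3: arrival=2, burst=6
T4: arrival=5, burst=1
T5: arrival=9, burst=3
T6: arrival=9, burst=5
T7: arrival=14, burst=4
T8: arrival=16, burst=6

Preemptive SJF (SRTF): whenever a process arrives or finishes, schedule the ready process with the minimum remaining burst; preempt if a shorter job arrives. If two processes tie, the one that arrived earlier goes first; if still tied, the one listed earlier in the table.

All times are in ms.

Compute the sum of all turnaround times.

Schedule: | T1 0-2 | T2 2-5 | T4 5-6 | T1 6-12 | T5 12-15 | T7 15-19 | T6 19-24 | T3 24-30 | T8 30-36 |
Completion: T1=12  T2=5  T3=30  T4=6  T5=15  T6=24  T7=19  T8=36
Turnaround = completion − arrival: T1=12, T2=3, T3=28, T4=1, T5=6, T6=15, T7=5, T8=20
Total turnaround = 12 + 3 + 28 + 1 + 6 + 15 + 5 + 20 = 90

90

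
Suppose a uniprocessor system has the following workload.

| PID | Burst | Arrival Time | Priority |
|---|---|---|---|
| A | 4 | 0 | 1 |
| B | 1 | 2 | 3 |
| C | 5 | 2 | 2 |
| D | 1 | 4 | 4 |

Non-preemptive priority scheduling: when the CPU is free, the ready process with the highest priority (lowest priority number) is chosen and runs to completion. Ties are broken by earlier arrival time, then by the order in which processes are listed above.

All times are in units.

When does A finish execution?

4

Timeline: | A 0-4 | C 4-9 | B 9-10 | D 10-11 |
Completion: A=4  B=10  C=9  D=11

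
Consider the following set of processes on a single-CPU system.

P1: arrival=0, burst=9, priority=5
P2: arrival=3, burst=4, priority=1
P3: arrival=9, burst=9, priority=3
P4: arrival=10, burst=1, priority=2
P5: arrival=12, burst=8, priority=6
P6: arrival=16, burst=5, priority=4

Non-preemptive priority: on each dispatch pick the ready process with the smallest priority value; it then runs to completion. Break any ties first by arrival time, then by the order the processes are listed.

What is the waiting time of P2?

Schedule: | P1 0-9 | P2 9-13 | P4 13-14 | P3 14-23 | P6 23-28 | P5 28-36 |
Completion: P1=9  P2=13  P3=23  P4=14  P5=36  P6=28
Turnaround (C−A): P1=9  P2=10  P3=14  P4=4  P5=24  P6=12
Waiting(P2) = turnaround − burst = 10 − 4 = 6

6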